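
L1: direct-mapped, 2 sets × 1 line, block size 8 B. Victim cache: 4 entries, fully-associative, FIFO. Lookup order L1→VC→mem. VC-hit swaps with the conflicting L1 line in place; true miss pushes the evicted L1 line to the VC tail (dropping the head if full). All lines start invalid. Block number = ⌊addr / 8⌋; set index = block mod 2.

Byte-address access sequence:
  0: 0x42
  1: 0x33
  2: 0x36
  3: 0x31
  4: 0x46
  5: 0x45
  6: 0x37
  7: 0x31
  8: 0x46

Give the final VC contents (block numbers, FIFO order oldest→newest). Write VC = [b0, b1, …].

VC = [6]

  [0] addr=0x42 blk=8 s=0: MISS | VC []
  [1] addr=0x33 blk=6 s=0: MISS | VC [8]
  [2] addr=0x36 blk=6 s=0: L1-HIT | VC [8]
  [3] addr=0x31 blk=6 s=0: L1-HIT | VC [8]
  [4] addr=0x46 blk=8 s=0: VC-HIT | VC [6]
  [5] addr=0x45 blk=8 s=0: L1-HIT | VC [6]
  [6] addr=0x37 blk=6 s=0: VC-HIT | VC [8]
  [7] addr=0x31 blk=6 s=0: L1-HIT | VC [8]
  [8] addr=0x46 blk=8 s=0: VC-HIT | VC [6]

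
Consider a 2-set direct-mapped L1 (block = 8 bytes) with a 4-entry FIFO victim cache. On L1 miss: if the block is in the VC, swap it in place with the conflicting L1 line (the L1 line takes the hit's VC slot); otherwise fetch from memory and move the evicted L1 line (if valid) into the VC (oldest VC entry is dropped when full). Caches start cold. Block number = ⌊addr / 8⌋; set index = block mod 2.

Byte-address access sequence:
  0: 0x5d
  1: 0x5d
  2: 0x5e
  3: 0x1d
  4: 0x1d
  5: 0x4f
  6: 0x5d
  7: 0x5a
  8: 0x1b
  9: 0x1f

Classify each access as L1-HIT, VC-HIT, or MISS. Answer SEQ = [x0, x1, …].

SEQ = [MISS, L1-HIT, L1-HIT, MISS, L1-HIT, MISS, VC-HIT, L1-HIT, VC-HIT, L1-HIT]

#0 0x5d→b11/s1 MISS; vc=[]
#1 0x5d→b11/s1 L1-HIT; vc=[]
#2 0x5e→b11/s1 L1-HIT; vc=[]
#3 0x1d→b3/s1 MISS; vc=[11]
#4 0x1d→b3/s1 L1-HIT; vc=[11]
#5 0x4f→b9/s1 MISS; vc=[11,3]
#6 0x5d→b11/s1 VC-HIT; vc=[9,3]
#7 0x5a→b11/s1 L1-HIT; vc=[9,3]
#8 0x1b→b3/s1 VC-HIT; vc=[9,11]
#9 0x1f→b3/s1 L1-HIT; vc=[9,11]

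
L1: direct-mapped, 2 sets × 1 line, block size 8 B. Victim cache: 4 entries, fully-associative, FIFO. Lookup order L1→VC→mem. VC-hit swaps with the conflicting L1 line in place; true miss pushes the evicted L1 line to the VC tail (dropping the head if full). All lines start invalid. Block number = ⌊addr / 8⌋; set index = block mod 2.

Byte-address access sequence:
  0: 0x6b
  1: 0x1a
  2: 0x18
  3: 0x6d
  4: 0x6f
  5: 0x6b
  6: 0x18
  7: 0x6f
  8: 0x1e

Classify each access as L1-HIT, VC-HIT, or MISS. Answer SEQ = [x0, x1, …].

SEQ = [MISS, MISS, L1-HIT, VC-HIT, L1-HIT, L1-HIT, VC-HIT, VC-HIT, VC-HIT]

#0 0x6b→b13/s1 MISS; vc=[]
#1 0x1a→b3/s1 MISS; vc=[13]
#2 0x18→b3/s1 L1-HIT; vc=[13]
#3 0x6d→b13/s1 VC-HIT; vc=[3]
#4 0x6f→b13/s1 L1-HIT; vc=[3]
#5 0x6b→b13/s1 L1-HIT; vc=[3]
#6 0x18→b3/s1 VC-HIT; vc=[13]
#7 0x6f→b13/s1 VC-HIT; vc=[3]
#8 0x1e→b3/s1 VC-HIT; vc=[13]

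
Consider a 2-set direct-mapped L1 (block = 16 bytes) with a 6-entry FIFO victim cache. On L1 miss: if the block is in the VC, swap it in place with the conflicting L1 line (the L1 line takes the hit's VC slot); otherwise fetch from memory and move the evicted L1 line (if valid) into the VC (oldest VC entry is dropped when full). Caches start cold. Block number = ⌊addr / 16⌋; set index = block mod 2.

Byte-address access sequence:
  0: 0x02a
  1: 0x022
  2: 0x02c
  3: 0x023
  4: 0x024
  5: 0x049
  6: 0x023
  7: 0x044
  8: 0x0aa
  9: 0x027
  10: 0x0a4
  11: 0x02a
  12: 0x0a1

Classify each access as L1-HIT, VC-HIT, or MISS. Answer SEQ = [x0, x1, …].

SEQ = [MISS, L1-HIT, L1-HIT, L1-HIT, L1-HIT, MISS, VC-HIT, VC-HIT, MISS, VC-HIT, VC-HIT, VC-HIT, VC-HIT]

  [0] addr=0x2a blk=2 s=0: MISS | VC []
  [1] addr=0x22 blk=2 s=0: L1-HIT | VC []
  [2] addr=0x2c blk=2 s=0: L1-HIT | VC []
  [3] addr=0x23 blk=2 s=0: L1-HIT | VC []
  [4] addr=0x24 blk=2 s=0: L1-HIT | VC []
  [5] addr=0x49 blk=4 s=0: MISS | VC [2]
  [6] addr=0x23 blk=2 s=0: VC-HIT | VC [4]
  [7] addr=0x44 blk=4 s=0: VC-HIT | VC [2]
  [8] addr=0xaa blk=10 s=0: MISS | VC [2, 4]
  [9] addr=0x27 blk=2 s=0: VC-HIT | VC [10, 4]
  [10] addr=0xa4 blk=10 s=0: VC-HIT | VC [2, 4]
  [11] addr=0x2a blk=2 s=0: VC-HIT | VC [10, 4]
  [12] addr=0xa1 blk=10 s=0: VC-HIT | VC [2, 4]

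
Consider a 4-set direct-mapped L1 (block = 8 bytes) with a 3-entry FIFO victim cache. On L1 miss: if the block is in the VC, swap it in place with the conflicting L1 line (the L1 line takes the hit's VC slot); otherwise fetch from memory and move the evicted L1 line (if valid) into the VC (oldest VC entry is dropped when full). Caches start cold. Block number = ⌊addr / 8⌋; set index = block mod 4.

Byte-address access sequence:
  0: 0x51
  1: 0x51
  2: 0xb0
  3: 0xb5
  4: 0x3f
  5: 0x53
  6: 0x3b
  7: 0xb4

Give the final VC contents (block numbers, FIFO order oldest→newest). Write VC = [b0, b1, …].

VC = [10]

  [0] addr=0x51 blk=10 s=2: MISS | VC []
  [1] addr=0x51 blk=10 s=2: L1-HIT | VC []
  [2] addr=0xb0 blk=22 s=2: MISS | VC [10]
  [3] addr=0xb5 blk=22 s=2: L1-HIT | VC [10]
  [4] addr=0x3f blk=7 s=3: MISS | VC [10]
  [5] addr=0x53 blk=10 s=2: VC-HIT | VC [22]
  [6] addr=0x3b blk=7 s=3: L1-HIT | VC [22]
  [7] addr=0xb4 blk=22 s=2: VC-HIT | VC [10]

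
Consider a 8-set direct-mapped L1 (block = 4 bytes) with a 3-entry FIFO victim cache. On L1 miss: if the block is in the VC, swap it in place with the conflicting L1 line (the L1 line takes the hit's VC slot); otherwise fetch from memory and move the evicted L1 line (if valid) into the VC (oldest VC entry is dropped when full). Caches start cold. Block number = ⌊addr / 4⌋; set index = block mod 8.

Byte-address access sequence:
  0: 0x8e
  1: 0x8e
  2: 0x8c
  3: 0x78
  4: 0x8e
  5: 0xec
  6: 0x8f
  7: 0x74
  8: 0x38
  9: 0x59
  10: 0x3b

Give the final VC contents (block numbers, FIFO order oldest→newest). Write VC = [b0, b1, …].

0: 0x8e (blk 35, set 3) → MISS  vc=[]
1: 0x8e (blk 35, set 3) → L1-HIT  vc=[]
2: 0x8c (blk 35, set 3) → L1-HIT  vc=[]
3: 0x78 (blk 30, set 6) → MISS  vc=[]
4: 0x8e (blk 35, set 3) → L1-HIT  vc=[]
5: 0xec (blk 59, set 3) → MISS  vc=[35]
6: 0x8f (blk 35, set 3) → VC-HIT  vc=[59]
7: 0x74 (blk 29, set 5) → MISS  vc=[59]
8: 0x38 (blk 14, set 6) → MISS  vc=[59, 30]
9: 0x59 (blk 22, set 6) → MISS  vc=[59, 30, 14]
10: 0x3b (blk 14, set 6) → VC-HIT  vc=[59, 30, 22]

VC = [59, 30, 22]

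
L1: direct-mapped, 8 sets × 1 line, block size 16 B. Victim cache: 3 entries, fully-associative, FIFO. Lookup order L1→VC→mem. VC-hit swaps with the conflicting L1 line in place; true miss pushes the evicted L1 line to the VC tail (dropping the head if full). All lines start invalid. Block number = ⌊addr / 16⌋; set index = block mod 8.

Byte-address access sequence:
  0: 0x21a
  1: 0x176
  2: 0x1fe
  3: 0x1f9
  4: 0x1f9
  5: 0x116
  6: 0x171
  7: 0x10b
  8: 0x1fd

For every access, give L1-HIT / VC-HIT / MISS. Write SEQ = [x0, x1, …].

SEQ = [MISS, MISS, MISS, L1-HIT, L1-HIT, MISS, VC-HIT, MISS, VC-HIT]

#0 0x21a→b33/s1 MISS; vc=[]
#1 0x176→b23/s7 MISS; vc=[]
#2 0x1fe→b31/s7 MISS; vc=[23]
#3 0x1f9→b31/s7 L1-HIT; vc=[23]
#4 0x1f9→b31/s7 L1-HIT; vc=[23]
#5 0x116→b17/s1 MISS; vc=[23,33]
#6 0x171→b23/s7 VC-HIT; vc=[31,33]
#7 0x10b→b16/s0 MISS; vc=[31,33]
#8 0x1fd→b31/s7 VC-HIT; vc=[23,33]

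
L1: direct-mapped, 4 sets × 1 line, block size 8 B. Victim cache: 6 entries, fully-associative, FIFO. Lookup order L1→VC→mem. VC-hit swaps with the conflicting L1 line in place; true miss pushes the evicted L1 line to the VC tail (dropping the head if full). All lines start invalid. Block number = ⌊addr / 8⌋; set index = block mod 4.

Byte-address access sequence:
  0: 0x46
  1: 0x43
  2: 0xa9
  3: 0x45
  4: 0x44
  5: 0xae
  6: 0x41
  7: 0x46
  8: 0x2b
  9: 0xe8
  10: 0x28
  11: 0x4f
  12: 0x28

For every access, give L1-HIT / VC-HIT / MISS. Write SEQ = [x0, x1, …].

0: 0x46 (blk 8, set 0) → MISS  vc=[]
1: 0x43 (blk 8, set 0) → L1-HIT  vc=[]
2: 0xa9 (blk 21, set 1) → MISS  vc=[]
3: 0x45 (blk 8, set 0) → L1-HIT  vc=[]
4: 0x44 (blk 8, set 0) → L1-HIT  vc=[]
5: 0xae (blk 21, set 1) → L1-HIT  vc=[]
6: 0x41 (blk 8, set 0) → L1-HIT  vc=[]
7: 0x46 (blk 8, set 0) → L1-HIT  vc=[]
8: 0x2b (blk 5, set 1) → MISS  vc=[21]
9: 0xe8 (blk 29, set 1) → MISS  vc=[21, 5]
10: 0x28 (blk 5, set 1) → VC-HIT  vc=[21, 29]
11: 0x4f (blk 9, set 1) → MISS  vc=[21, 29, 5]
12: 0x28 (blk 5, set 1) → VC-HIT  vc=[21, 29, 9]

SEQ = [MISS, L1-HIT, MISS, L1-HIT, L1-HIT, L1-HIT, L1-HIT, L1-HIT, MISS, MISS, VC-HIT, MISS, VC-HIT]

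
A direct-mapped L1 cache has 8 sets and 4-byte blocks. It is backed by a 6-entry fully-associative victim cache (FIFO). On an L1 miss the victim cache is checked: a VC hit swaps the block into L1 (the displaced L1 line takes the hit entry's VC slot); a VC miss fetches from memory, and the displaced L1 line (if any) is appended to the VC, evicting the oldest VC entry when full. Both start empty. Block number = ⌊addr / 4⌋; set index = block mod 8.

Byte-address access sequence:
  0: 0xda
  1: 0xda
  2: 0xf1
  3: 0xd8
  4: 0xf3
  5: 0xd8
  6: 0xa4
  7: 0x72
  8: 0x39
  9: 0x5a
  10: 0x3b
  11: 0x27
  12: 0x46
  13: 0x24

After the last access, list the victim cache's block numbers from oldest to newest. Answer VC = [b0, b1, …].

VC = [60, 54, 22, 41, 17]

  [0] addr=0xda blk=54 s=6: MISS | VC []
  [1] addr=0xda blk=54 s=6: L1-HIT | VC []
  [2] addr=0xf1 blk=60 s=4: MISS | VC []
  [3] addr=0xd8 blk=54 s=6: L1-HIT | VC []
  [4] addr=0xf3 blk=60 s=4: L1-HIT | VC []
  [5] addr=0xd8 blk=54 s=6: L1-HIT | VC []
  [6] addr=0xa4 blk=41 s=1: MISS | VC []
  [7] addr=0x72 blk=28 s=4: MISS | VC [60]
  [8] addr=0x39 blk=14 s=6: MISS | VC [60, 54]
  [9] addr=0x5a blk=22 s=6: MISS | VC [60, 54, 14]
  [10] addr=0x3b blk=14 s=6: VC-HIT | VC [60, 54, 22]
  [11] addr=0x27 blk=9 s=1: MISS | VC [60, 54, 22, 41]
  [12] addr=0x46 blk=17 s=1: MISS | VC [60, 54, 22, 41, 9]
  [13] addr=0x24 blk=9 s=1: VC-HIT | VC [60, 54, 22, 41, 17]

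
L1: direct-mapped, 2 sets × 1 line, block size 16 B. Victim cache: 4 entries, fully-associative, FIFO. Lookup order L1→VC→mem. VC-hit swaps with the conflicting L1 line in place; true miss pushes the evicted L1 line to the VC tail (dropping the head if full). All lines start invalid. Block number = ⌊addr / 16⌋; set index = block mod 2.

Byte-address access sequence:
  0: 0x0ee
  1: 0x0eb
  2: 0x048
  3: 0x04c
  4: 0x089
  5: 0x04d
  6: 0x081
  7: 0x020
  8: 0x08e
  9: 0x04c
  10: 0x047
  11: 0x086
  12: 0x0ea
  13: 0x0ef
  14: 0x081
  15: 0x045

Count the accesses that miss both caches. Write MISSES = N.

  [0] addr=0xee blk=14 s=0: MISS | VC []
  [1] addr=0xeb blk=14 s=0: L1-HIT | VC []
  [2] addr=0x48 blk=4 s=0: MISS | VC [14]
  [3] addr=0x4c blk=4 s=0: L1-HIT | VC [14]
  [4] addr=0x89 blk=8 s=0: MISS | VC [14, 4]
  [5] addr=0x4d blk=4 s=0: VC-HIT | VC [14, 8]
  [6] addr=0x81 blk=8 s=0: VC-HIT | VC [14, 4]
  [7] addr=0x20 blk=2 s=0: MISS | VC [14, 4, 8]
  [8] addr=0x8e blk=8 s=0: VC-HIT | VC [14, 4, 2]
  [9] addr=0x4c blk=4 s=0: VC-HIT | VC [14, 8, 2]
  [10] addr=0x47 blk=4 s=0: L1-HIT | VC [14, 8, 2]
  [11] addr=0x86 blk=8 s=0: VC-HIT | VC [14, 4, 2]
  [12] addr=0xea blk=14 s=0: VC-HIT | VC [8, 4, 2]
  [13] addr=0xef blk=14 s=0: L1-HIT | VC [8, 4, 2]
  [14] addr=0x81 blk=8 s=0: VC-HIT | VC [14, 4, 2]
  [15] addr=0x45 blk=4 s=0: VC-HIT | VC [14, 8, 2]

MISSES = 4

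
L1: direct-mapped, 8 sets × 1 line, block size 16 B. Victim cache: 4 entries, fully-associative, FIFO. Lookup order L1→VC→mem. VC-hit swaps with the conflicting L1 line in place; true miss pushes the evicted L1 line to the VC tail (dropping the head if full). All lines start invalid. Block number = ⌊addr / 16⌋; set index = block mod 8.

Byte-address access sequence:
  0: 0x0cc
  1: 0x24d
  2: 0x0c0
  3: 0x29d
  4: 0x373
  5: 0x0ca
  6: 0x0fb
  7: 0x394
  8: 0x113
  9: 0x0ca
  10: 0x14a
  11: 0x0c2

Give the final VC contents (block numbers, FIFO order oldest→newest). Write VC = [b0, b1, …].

VC = [55, 41, 57, 20]

0: 0xcc (blk 12, set 4) → MISS  vc=[]
1: 0x24d (blk 36, set 4) → MISS  vc=[12]
2: 0xc0 (blk 12, set 4) → VC-HIT  vc=[36]
3: 0x29d (blk 41, set 1) → MISS  vc=[36]
4: 0x373 (blk 55, set 7) → MISS  vc=[36]
5: 0xca (blk 12, set 4) → L1-HIT  vc=[36]
6: 0xfb (blk 15, set 7) → MISS  vc=[36, 55]
7: 0x394 (blk 57, set 1) → MISS  vc=[36, 55, 41]
8: 0x113 (blk 17, set 1) → MISS  vc=[36, 55, 41, 57]
9: 0xca (blk 12, set 4) → L1-HIT  vc=[36, 55, 41, 57]
10: 0x14a (blk 20, set 4) → MISS  vc=[55, 41, 57, 12]
11: 0xc2 (blk 12, set 4) → VC-HIT  vc=[55, 41, 57, 20]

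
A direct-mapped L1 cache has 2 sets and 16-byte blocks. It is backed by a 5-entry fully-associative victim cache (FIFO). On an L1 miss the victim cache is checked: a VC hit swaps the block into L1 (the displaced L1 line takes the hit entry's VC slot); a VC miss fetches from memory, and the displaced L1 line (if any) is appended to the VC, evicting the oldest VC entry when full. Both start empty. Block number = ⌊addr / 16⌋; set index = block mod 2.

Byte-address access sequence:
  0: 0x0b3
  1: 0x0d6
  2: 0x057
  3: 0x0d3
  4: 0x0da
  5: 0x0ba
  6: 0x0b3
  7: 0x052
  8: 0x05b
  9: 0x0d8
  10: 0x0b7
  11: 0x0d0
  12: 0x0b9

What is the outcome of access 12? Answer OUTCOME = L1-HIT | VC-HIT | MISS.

OUTCOME = VC-HIT

  [0] addr=0xb3 blk=11 s=1: MISS | VC []
  [1] addr=0xd6 blk=13 s=1: MISS | VC [11]
  [2] addr=0x57 blk=5 s=1: MISS | VC [11, 13]
  [3] addr=0xd3 blk=13 s=1: VC-HIT | VC [11, 5]
  [4] addr=0xda blk=13 s=1: L1-HIT | VC [11, 5]
  [5] addr=0xba blk=11 s=1: VC-HIT | VC [13, 5]
  [6] addr=0xb3 blk=11 s=1: L1-HIT | VC [13, 5]
  [7] addr=0x52 blk=5 s=1: VC-HIT | VC [13, 11]
  [8] addr=0x5b blk=5 s=1: L1-HIT | VC [13, 11]
  [9] addr=0xd8 blk=13 s=1: VC-HIT | VC [5, 11]
  [10] addr=0xb7 blk=11 s=1: VC-HIT | VC [5, 13]
  [11] addr=0xd0 blk=13 s=1: VC-HIT | VC [5, 11]
  [12] addr=0xb9 blk=11 s=1: VC-HIT | VC [5, 13]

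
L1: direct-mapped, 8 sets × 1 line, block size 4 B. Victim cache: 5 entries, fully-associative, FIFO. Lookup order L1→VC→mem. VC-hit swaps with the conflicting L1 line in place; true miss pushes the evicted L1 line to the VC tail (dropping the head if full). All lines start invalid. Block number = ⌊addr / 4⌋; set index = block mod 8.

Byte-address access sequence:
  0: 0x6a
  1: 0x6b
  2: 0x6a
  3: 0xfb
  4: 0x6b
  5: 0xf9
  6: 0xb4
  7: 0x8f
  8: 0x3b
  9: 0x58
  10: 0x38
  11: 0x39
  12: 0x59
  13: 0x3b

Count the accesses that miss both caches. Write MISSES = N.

MISSES = 6

#0 0x6a→b26/s2 MISS; vc=[]
#1 0x6b→b26/s2 L1-HIT; vc=[]
#2 0x6a→b26/s2 L1-HIT; vc=[]
#3 0xfb→b62/s6 MISS; vc=[]
#4 0x6b→b26/s2 L1-HIT; vc=[]
#5 0xf9→b62/s6 L1-HIT; vc=[]
#6 0xb4→b45/s5 MISS; vc=[]
#7 0x8f→b35/s3 MISS; vc=[]
#8 0x3b→b14/s6 MISS; vc=[62]
#9 0x58→b22/s6 MISS; vc=[62,14]
#10 0x38→b14/s6 VC-HIT; vc=[62,22]
#11 0x39→b14/s6 L1-HIT; vc=[62,22]
#12 0x59→b22/s6 VC-HIT; vc=[62,14]
#13 0x3b→b14/s6 VC-HIT; vc=[62,22]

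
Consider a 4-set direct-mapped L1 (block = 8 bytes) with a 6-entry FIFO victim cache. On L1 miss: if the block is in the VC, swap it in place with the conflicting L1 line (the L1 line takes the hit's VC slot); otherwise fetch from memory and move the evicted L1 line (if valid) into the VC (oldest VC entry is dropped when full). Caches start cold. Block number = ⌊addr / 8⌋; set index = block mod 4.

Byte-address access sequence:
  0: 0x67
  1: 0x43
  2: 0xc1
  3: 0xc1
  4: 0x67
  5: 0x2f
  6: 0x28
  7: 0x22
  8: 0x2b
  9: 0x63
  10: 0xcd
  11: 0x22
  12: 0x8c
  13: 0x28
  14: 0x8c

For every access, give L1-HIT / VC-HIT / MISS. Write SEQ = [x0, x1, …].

0: 0x67 (blk 12, set 0) → MISS  vc=[]
1: 0x43 (blk 8, set 0) → MISS  vc=[12]
2: 0xc1 (blk 24, set 0) → MISS  vc=[12, 8]
3: 0xc1 (blk 24, set 0) → L1-HIT  vc=[12, 8]
4: 0x67 (blk 12, set 0) → VC-HIT  vc=[24, 8]
5: 0x2f (blk 5, set 1) → MISS  vc=[24, 8]
6: 0x28 (blk 5, set 1) → L1-HIT  vc=[24, 8]
7: 0x22 (blk 4, set 0) → MISS  vc=[24, 8, 12]
8: 0x2b (blk 5, set 1) → L1-HIT  vc=[24, 8, 12]
9: 0x63 (blk 12, set 0) → VC-HIT  vc=[24, 8, 4]
10: 0xcd (blk 25, set 1) → MISS  vc=[24, 8, 4, 5]
11: 0x22 (blk 4, set 0) → VC-HIT  vc=[24, 8, 12, 5]
12: 0x8c (blk 17, set 1) → MISS  vc=[24, 8, 12, 5, 25]
13: 0x28 (blk 5, set 1) → VC-HIT  vc=[24, 8, 12, 17, 25]
14: 0x8c (blk 17, set 1) → VC-HIT  vc=[24, 8, 12, 5, 25]

SEQ = [MISS, MISS, MISS, L1-HIT, VC-HIT, MISS, L1-HIT, MISS, L1-HIT, VC-HIT, MISS, VC-HIT, MISS, VC-HIT, VC-HIT]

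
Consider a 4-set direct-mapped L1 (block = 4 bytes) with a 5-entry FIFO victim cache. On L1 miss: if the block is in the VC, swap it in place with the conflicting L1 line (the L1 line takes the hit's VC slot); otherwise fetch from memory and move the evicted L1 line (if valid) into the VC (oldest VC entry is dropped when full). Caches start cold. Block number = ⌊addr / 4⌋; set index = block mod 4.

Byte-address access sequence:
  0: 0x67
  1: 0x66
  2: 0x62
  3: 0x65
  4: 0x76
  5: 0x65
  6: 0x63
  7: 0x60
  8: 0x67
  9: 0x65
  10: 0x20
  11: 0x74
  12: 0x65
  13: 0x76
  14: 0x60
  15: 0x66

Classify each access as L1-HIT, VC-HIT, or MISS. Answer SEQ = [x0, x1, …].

  [0] addr=0x67 blk=25 s=1: MISS | VC []
  [1] addr=0x66 blk=25 s=1: L1-HIT | VC []
  [2] addr=0x62 blk=24 s=0: MISS | VC []
  [3] addr=0x65 blk=25 s=1: L1-HIT | VC []
  [4] addr=0x76 blk=29 s=1: MISS | VC [25]
  [5] addr=0x65 blk=25 s=1: VC-HIT | VC [29]
  [6] addr=0x63 blk=24 s=0: L1-HIT | VC [29]
  [7] addr=0x60 blk=24 s=0: L1-HIT | VC [29]
  [8] addr=0x67 blk=25 s=1: L1-HIT | VC [29]
  [9] addr=0x65 blk=25 s=1: L1-HIT | VC [29]
  [10] addr=0x20 blk=8 s=0: MISS | VC [29, 24]
  [11] addr=0x74 blk=29 s=1: VC-HIT | VC [25, 24]
  [12] addr=0x65 blk=25 s=1: VC-HIT | VC [29, 24]
  [13] addr=0x76 blk=29 s=1: VC-HIT | VC [25, 24]
  [14] addr=0x60 blk=24 s=0: VC-HIT | VC [25, 8]
  [15] addr=0x66 blk=25 s=1: VC-HIT | VC [29, 8]

SEQ = [MISS, L1-HIT, MISS, L1-HIT, MISS, VC-HIT, L1-HIT, L1-HIT, L1-HIT, L1-HIT, MISS, VC-HIT, VC-HIT, VC-HIT, VC-HIT, VC-HIT]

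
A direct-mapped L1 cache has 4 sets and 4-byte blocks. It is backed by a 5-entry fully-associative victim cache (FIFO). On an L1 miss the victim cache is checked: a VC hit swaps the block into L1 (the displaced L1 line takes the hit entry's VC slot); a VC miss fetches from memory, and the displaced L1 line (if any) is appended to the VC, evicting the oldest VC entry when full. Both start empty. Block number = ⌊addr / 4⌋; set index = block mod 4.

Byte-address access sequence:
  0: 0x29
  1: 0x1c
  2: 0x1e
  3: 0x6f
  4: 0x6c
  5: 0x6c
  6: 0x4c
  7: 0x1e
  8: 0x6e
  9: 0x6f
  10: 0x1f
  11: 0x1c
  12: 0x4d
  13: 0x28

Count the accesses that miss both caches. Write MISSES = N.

MISSES = 4

#0 0x29→b10/s2 MISS; vc=[]
#1 0x1c→b7/s3 MISS; vc=[]
#2 0x1e→b7/s3 L1-HIT; vc=[]
#3 0x6f→b27/s3 MISS; vc=[7]
#4 0x6c→b27/s3 L1-HIT; vc=[7]
#5 0x6c→b27/s3 L1-HIT; vc=[7]
#6 0x4c→b19/s3 MISS; vc=[7,27]
#7 0x1e→b7/s3 VC-HIT; vc=[19,27]
#8 0x6e→b27/s3 VC-HIT; vc=[19,7]
#9 0x6f→b27/s3 L1-HIT; vc=[19,7]
#10 0x1f→b7/s3 VC-HIT; vc=[19,27]
#11 0x1c→b7/s3 L1-HIT; vc=[19,27]
#12 0x4d→b19/s3 VC-HIT; vc=[7,27]
#13 0x28→b10/s2 L1-HIT; vc=[7,27]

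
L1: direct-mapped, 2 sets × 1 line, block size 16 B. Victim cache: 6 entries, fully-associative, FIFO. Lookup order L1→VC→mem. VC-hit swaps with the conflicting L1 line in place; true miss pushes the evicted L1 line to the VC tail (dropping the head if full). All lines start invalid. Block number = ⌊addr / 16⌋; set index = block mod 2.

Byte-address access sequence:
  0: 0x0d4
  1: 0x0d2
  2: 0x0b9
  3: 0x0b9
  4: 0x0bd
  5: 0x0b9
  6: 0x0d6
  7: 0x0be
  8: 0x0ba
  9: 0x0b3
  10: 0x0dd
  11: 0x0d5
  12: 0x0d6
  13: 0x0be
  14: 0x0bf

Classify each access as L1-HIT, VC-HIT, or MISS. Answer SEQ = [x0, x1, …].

  [0] addr=0xd4 blk=13 s=1: MISS | VC []
  [1] addr=0xd2 blk=13 s=1: L1-HIT | VC []
  [2] addr=0xb9 blk=11 s=1: MISS | VC [13]
  [3] addr=0xb9 blk=11 s=1: L1-HIT | VC [13]
  [4] addr=0xbd blk=11 s=1: L1-HIT | VC [13]
  [5] addr=0xb9 blk=11 s=1: L1-HIT | VC [13]
  [6] addr=0xd6 blk=13 s=1: VC-HIT | VC [11]
  [7] addr=0xbe blk=11 s=1: VC-HIT | VC [13]
  [8] addr=0xba blk=11 s=1: L1-HIT | VC [13]
  [9] addr=0xb3 blk=11 s=1: L1-HIT | VC [13]
  [10] addr=0xdd blk=13 s=1: VC-HIT | VC [11]
  [11] addr=0xd5 blk=13 s=1: L1-HIT | VC [11]
  [12] addr=0xd6 blk=13 s=1: L1-HIT | VC [11]
  [13] addr=0xbe blk=11 s=1: VC-HIT | VC [13]
  [14] addr=0xbf blk=11 s=1: L1-HIT | VC [13]

SEQ = [MISS, L1-HIT, MISS, L1-HIT, L1-HIT, L1-HIT, VC-HIT, VC-HIT, L1-HIT, L1-HIT, VC-HIT, L1-HIT, L1-HIT, VC-HIT, L1-HIT]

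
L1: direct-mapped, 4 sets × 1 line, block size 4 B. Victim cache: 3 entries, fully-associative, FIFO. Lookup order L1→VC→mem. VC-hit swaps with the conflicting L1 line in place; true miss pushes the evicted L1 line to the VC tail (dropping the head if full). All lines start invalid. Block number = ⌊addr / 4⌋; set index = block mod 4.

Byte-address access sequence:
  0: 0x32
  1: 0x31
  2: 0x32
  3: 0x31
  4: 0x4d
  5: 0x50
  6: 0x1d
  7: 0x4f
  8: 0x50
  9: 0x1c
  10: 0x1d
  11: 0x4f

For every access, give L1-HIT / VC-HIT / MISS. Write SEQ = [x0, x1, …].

SEQ = [MISS, L1-HIT, L1-HIT, L1-HIT, MISS, MISS, MISS, VC-HIT, L1-HIT, VC-HIT, L1-HIT, VC-HIT]

  [0] addr=0x32 blk=12 s=0: MISS | VC []
  [1] addr=0x31 blk=12 s=0: L1-HIT | VC []
  [2] addr=0x32 blk=12 s=0: L1-HIT | VC []
  [3] addr=0x31 blk=12 s=0: L1-HIT | VC []
  [4] addr=0x4d blk=19 s=3: MISS | VC []
  [5] addr=0x50 blk=20 s=0: MISS | VC [12]
  [6] addr=0x1d blk=7 s=3: MISS | VC [12, 19]
  [7] addr=0x4f blk=19 s=3: VC-HIT | VC [12, 7]
  [8] addr=0x50 blk=20 s=0: L1-HIT | VC [12, 7]
  [9] addr=0x1c blk=7 s=3: VC-HIT | VC [12, 19]
  [10] addr=0x1d blk=7 s=3: L1-HIT | VC [12, 19]
  [11] addr=0x4f blk=19 s=3: VC-HIT | VC [12, 7]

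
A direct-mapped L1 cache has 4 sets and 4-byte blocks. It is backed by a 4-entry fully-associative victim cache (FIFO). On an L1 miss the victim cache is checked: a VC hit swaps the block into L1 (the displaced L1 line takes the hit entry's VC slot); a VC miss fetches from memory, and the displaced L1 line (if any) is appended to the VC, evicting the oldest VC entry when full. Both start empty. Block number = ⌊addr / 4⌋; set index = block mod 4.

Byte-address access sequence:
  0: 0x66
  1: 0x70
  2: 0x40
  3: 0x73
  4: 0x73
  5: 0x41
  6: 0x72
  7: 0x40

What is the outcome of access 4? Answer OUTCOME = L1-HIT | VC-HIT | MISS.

OUTCOME = L1-HIT

  [0] addr=0x66 blk=25 s=1: MISS | VC []
  [1] addr=0x70 blk=28 s=0: MISS | VC []
  [2] addr=0x40 blk=16 s=0: MISS | VC [28]
  [3] addr=0x73 blk=28 s=0: VC-HIT | VC [16]
  [4] addr=0x73 blk=28 s=0: L1-HIT | VC [16]
  [5] addr=0x41 blk=16 s=0: VC-HIT | VC [28]
  [6] addr=0x72 blk=28 s=0: VC-HIT | VC [16]
  [7] addr=0x40 blk=16 s=0: VC-HIT | VC [28]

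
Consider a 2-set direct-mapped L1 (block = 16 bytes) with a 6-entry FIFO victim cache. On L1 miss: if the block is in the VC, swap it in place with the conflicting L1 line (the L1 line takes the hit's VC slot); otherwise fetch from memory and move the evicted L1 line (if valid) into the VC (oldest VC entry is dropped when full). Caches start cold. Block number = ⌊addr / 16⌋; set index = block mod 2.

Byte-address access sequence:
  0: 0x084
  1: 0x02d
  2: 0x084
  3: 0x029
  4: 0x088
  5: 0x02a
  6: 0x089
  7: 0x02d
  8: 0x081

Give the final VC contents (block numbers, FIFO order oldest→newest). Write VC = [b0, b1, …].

  [0] addr=0x84 blk=8 s=0: MISS | VC []
  [1] addr=0x2d blk=2 s=0: MISS | VC [8]
  [2] addr=0x84 blk=8 s=0: VC-HIT | VC [2]
  [3] addr=0x29 blk=2 s=0: VC-HIT | VC [8]
  [4] addr=0x88 blk=8 s=0: VC-HIT | VC [2]
  [5] addr=0x2a blk=2 s=0: VC-HIT | VC [8]
  [6] addr=0x89 blk=8 s=0: VC-HIT | VC [2]
  [7] addr=0x2d blk=2 s=0: VC-HIT | VC [8]
  [8] addr=0x81 blk=8 s=0: VC-HIT | VC [2]

VC = [2]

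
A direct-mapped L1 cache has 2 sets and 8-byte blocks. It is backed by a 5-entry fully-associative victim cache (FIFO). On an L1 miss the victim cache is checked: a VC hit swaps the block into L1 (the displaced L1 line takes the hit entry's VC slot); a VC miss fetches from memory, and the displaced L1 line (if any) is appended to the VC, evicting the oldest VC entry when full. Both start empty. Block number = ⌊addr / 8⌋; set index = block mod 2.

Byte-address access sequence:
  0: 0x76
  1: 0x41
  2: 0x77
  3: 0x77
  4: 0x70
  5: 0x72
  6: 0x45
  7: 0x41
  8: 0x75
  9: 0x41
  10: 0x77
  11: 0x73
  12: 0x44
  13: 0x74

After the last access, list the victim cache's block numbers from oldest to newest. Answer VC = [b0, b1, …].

#0 0x76→b14/s0 MISS; vc=[]
#1 0x41→b8/s0 MISS; vc=[14]
#2 0x77→b14/s0 VC-HIT; vc=[8]
#3 0x77→b14/s0 L1-HIT; vc=[8]
#4 0x70→b14/s0 L1-HIT; vc=[8]
#5 0x72→b14/s0 L1-HIT; vc=[8]
#6 0x45→b8/s0 VC-HIT; vc=[14]
#7 0x41→b8/s0 L1-HIT; vc=[14]
#8 0x75→b14/s0 VC-HIT; vc=[8]
#9 0x41→b8/s0 VC-HIT; vc=[14]
#10 0x77→b14/s0 VC-HIT; vc=[8]
#11 0x73→b14/s0 L1-HIT; vc=[8]
#12 0x44→b8/s0 VC-HIT; vc=[14]
#13 0x74→b14/s0 VC-HIT; vc=[8]

VC = [8]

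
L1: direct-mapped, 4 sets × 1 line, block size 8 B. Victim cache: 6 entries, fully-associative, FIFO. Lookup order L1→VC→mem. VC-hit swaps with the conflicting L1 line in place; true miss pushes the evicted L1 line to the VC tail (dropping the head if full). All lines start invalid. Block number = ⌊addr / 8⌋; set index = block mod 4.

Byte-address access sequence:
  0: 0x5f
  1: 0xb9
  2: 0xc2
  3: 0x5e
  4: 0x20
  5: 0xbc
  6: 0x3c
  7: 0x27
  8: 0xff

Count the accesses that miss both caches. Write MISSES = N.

MISSES = 6

0: 0x5f (blk 11, set 3) → MISS  vc=[]
1: 0xb9 (blk 23, set 3) → MISS  vc=[11]
2: 0xc2 (blk 24, set 0) → MISS  vc=[11]
3: 0x5e (blk 11, set 3) → VC-HIT  vc=[23]
4: 0x20 (blk 4, set 0) → MISS  vc=[23, 24]
5: 0xbc (blk 23, set 3) → VC-HIT  vc=[11, 24]
6: 0x3c (blk 7, set 3) → MISS  vc=[11, 24, 23]
7: 0x27 (blk 4, set 0) → L1-HIT  vc=[11, 24, 23]
8: 0xff (blk 31, set 3) → MISS  vc=[11, 24, 23, 7]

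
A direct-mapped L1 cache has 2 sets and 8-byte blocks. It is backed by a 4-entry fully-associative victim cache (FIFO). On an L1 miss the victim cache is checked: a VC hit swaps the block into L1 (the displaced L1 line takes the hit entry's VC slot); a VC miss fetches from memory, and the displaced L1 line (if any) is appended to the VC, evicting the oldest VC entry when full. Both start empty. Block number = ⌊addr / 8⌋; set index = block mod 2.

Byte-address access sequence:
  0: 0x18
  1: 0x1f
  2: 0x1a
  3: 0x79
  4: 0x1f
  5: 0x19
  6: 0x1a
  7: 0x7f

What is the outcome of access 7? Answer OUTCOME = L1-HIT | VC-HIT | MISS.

0: 0x18 (blk 3, set 1) → MISS  vc=[]
1: 0x1f (blk 3, set 1) → L1-HIT  vc=[]
2: 0x1a (blk 3, set 1) → L1-HIT  vc=[]
3: 0x79 (blk 15, set 1) → MISS  vc=[3]
4: 0x1f (blk 3, set 1) → VC-HIT  vc=[15]
5: 0x19 (blk 3, set 1) → L1-HIT  vc=[15]
6: 0x1a (blk 3, set 1) → L1-HIT  vc=[15]
7: 0x7f (blk 15, set 1) → VC-HIT  vc=[3]

OUTCOME = VC-HIT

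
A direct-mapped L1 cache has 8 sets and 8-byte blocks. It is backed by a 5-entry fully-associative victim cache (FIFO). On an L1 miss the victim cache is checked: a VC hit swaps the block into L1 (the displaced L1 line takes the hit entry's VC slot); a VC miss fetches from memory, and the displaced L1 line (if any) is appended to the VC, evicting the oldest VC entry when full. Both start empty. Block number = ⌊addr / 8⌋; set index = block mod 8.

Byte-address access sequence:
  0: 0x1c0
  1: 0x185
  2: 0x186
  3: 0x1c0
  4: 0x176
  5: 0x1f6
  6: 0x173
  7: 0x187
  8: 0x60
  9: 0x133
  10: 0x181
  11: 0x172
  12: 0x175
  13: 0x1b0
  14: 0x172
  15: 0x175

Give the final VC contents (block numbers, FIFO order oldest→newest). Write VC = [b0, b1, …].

  [0] addr=0x1c0 blk=56 s=0: MISS | VC []
  [1] addr=0x185 blk=48 s=0: MISS | VC [56]
  [2] addr=0x186 blk=48 s=0: L1-HIT | VC [56]
  [3] addr=0x1c0 blk=56 s=0: VC-HIT | VC [48]
  [4] addr=0x176 blk=46 s=6: MISS | VC [48]
  [5] addr=0x1f6 blk=62 s=6: MISS | VC [48, 46]
  [6] addr=0x173 blk=46 s=6: VC-HIT | VC [48, 62]
  [7] addr=0x187 blk=48 s=0: VC-HIT | VC [56, 62]
  [8] addr=0x60 blk=12 s=4: MISS | VC [56, 62]
  [9] addr=0x133 blk=38 s=6: MISS | VC [56, 62, 46]
  [10] addr=0x181 blk=48 s=0: L1-HIT | VC [56, 62, 46]
  [11] addr=0x172 blk=46 s=6: VC-HIT | VC [56, 62, 38]
  [12] addr=0x175 blk=46 s=6: L1-HIT | VC [56, 62, 38]
  [13] addr=0x1b0 blk=54 s=6: MISS | VC [56, 62, 38, 46]
  [14] addr=0x172 blk=46 s=6: VC-HIT | VC [56, 62, 38, 54]
  [15] addr=0x175 blk=46 s=6: L1-HIT | VC [56, 62, 38, 54]

VC = [56, 62, 38, 54]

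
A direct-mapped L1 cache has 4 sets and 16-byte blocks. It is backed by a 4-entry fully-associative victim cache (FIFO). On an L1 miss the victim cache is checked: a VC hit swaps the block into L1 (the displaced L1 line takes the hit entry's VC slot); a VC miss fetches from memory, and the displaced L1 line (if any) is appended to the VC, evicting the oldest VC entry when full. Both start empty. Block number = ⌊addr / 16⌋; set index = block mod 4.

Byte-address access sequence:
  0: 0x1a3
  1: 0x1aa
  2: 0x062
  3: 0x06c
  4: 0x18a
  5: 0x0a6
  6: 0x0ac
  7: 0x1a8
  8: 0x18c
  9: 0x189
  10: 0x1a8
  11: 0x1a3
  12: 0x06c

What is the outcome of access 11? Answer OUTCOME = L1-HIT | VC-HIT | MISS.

OUTCOME = L1-HIT

#0 0x1a3→b26/s2 MISS; vc=[]
#1 0x1aa→b26/s2 L1-HIT; vc=[]
#2 0x62→b6/s2 MISS; vc=[26]
#3 0x6c→b6/s2 L1-HIT; vc=[26]
#4 0x18a→b24/s0 MISS; vc=[26]
#5 0xa6→b10/s2 MISS; vc=[26,6]
#6 0xac→b10/s2 L1-HIT; vc=[26,6]
#7 0x1a8→b26/s2 VC-HIT; vc=[10,6]
#8 0x18c→b24/s0 L1-HIT; vc=[10,6]
#9 0x189→b24/s0 L1-HIT; vc=[10,6]
#10 0x1a8→b26/s2 L1-HIT; vc=[10,6]
#11 0x1a3→b26/s2 L1-HIT; vc=[10,6]
#12 0x6c→b6/s2 VC-HIT; vc=[10,26]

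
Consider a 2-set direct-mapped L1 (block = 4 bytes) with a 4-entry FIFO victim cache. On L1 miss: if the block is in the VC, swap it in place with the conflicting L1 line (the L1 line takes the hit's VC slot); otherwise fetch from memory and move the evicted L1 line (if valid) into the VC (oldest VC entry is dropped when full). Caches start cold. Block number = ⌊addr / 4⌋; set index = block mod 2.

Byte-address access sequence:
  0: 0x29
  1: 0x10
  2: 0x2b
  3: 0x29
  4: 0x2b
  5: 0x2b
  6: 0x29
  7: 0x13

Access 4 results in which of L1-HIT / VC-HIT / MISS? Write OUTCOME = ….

#0 0x29→b10/s0 MISS; vc=[]
#1 0x10→b4/s0 MISS; vc=[10]
#2 0x2b→b10/s0 VC-HIT; vc=[4]
#3 0x29→b10/s0 L1-HIT; vc=[4]
#4 0x2b→b10/s0 L1-HIT; vc=[4]
#5 0x2b→b10/s0 L1-HIT; vc=[4]
#6 0x29→b10/s0 L1-HIT; vc=[4]
#7 0x13→b4/s0 VC-HIT; vc=[10]

OUTCOME = L1-HIT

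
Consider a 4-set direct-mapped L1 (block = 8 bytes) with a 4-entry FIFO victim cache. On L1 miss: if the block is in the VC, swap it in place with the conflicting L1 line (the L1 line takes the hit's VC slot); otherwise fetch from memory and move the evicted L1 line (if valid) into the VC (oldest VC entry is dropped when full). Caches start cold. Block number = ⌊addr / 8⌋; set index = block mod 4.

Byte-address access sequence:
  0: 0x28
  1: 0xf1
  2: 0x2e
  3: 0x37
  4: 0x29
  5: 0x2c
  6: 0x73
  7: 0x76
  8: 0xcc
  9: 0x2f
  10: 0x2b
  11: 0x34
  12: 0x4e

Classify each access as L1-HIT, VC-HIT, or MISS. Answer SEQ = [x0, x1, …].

0: 0x28 (blk 5, set 1) → MISS  vc=[]
1: 0xf1 (blk 30, set 2) → MISS  vc=[]
2: 0x2e (blk 5, set 1) → L1-HIT  vc=[]
3: 0x37 (blk 6, set 2) → MISS  vc=[30]
4: 0x29 (blk 5, set 1) → L1-HIT  vc=[30]
5: 0x2c (blk 5, set 1) → L1-HIT  vc=[30]
6: 0x73 (blk 14, set 2) → MISS  vc=[30, 6]
7: 0x76 (blk 14, set 2) → L1-HIT  vc=[30, 6]
8: 0xcc (blk 25, set 1) → MISS  vc=[30, 6, 5]
9: 0x2f (blk 5, set 1) → VC-HIT  vc=[30, 6, 25]
10: 0x2b (blk 5, set 1) → L1-HIT  vc=[30, 6, 25]
11: 0x34 (blk 6, set 2) → VC-HIT  vc=[30, 14, 25]
12: 0x4e (blk 9, set 1) → MISS  vc=[30, 14, 25, 5]

SEQ = [MISS, MISS, L1-HIT, MISS, L1-HIT, L1-HIT, MISS, L1-HIT, MISS, VC-HIT, L1-HIT, VC-HIT, MISS]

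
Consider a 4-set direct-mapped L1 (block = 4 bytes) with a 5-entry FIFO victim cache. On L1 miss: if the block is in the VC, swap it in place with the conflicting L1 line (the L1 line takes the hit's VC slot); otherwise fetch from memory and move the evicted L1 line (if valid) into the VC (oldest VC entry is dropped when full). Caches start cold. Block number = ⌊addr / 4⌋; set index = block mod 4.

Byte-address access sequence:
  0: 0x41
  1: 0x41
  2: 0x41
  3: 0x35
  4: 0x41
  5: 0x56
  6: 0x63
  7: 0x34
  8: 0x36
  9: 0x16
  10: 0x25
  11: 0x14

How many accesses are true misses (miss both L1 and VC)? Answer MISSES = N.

#0 0x41→b16/s0 MISS; vc=[]
#1 0x41→b16/s0 L1-HIT; vc=[]
#2 0x41→b16/s0 L1-HIT; vc=[]
#3 0x35→b13/s1 MISS; vc=[]
#4 0x41→b16/s0 L1-HIT; vc=[]
#5 0x56→b21/s1 MISS; vc=[13]
#6 0x63→b24/s0 MISS; vc=[13,16]
#7 0x34→b13/s1 VC-HIT; vc=[21,16]
#8 0x36→b13/s1 L1-HIT; vc=[21,16]
#9 0x16→b5/s1 MISS; vc=[21,16,13]
#10 0x25→b9/s1 MISS; vc=[21,16,13,5]
#11 0x14→b5/s1 VC-HIT; vc=[21,16,13,9]

MISSES = 6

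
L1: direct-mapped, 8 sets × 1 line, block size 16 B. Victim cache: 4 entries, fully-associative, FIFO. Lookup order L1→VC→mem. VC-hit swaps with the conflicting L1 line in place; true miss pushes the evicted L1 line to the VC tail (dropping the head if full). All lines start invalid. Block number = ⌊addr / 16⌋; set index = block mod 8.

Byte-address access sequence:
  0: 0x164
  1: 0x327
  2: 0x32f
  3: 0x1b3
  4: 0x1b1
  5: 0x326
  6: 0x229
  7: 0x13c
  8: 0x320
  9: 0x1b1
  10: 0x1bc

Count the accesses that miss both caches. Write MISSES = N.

#0 0x164→b22/s6 MISS; vc=[]
#1 0x327→b50/s2 MISS; vc=[]
#2 0x32f→b50/s2 L1-HIT; vc=[]
#3 0x1b3→b27/s3 MISS; vc=[]
#4 0x1b1→b27/s3 L1-HIT; vc=[]
#5 0x326→b50/s2 L1-HIT; vc=[]
#6 0x229→b34/s2 MISS; vc=[50]
#7 0x13c→b19/s3 MISS; vc=[50,27]
#8 0x320→b50/s2 VC-HIT; vc=[34,27]
#9 0x1b1→b27/s3 VC-HIT; vc=[34,19]
#10 0x1bc→b27/s3 L1-HIT; vc=[34,19]

MISSES = 5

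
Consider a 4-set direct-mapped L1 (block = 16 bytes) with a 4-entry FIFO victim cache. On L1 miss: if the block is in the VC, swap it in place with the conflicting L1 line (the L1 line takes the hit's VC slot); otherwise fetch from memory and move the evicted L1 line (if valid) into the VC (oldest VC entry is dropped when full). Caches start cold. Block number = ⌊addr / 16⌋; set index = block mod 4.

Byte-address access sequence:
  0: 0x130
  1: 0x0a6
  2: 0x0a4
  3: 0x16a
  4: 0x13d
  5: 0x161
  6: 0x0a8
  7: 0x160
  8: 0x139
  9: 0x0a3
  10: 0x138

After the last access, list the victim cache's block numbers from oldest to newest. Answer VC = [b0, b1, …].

VC = [22]

0: 0x130 (blk 19, set 3) → MISS  vc=[]
1: 0xa6 (blk 10, set 2) → MISS  vc=[]
2: 0xa4 (blk 10, set 2) → L1-HIT  vc=[]
3: 0x16a (blk 22, set 2) → MISS  vc=[10]
4: 0x13d (blk 19, set 3) → L1-HIT  vc=[10]
5: 0x161 (blk 22, set 2) → L1-HIT  vc=[10]
6: 0xa8 (blk 10, set 2) → VC-HIT  vc=[22]
7: 0x160 (blk 22, set 2) → VC-HIT  vc=[10]
8: 0x139 (blk 19, set 3) → L1-HIT  vc=[10]
9: 0xa3 (blk 10, set 2) → VC-HIT  vc=[22]
10: 0x138 (blk 19, set 3) → L1-HIT  vc=[22]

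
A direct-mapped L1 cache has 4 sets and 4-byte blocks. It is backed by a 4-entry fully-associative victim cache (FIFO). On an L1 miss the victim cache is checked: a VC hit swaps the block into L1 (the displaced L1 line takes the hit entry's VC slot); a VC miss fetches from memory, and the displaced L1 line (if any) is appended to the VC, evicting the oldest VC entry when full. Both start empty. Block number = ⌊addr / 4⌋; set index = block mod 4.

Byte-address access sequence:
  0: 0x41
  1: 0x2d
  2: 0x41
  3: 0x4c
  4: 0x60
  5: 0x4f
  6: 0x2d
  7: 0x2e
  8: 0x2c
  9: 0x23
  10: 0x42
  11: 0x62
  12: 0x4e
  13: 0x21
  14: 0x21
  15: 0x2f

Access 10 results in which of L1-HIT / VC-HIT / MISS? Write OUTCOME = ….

0: 0x41 (blk 16, set 0) → MISS  vc=[]
1: 0x2d (blk 11, set 3) → MISS  vc=[]
2: 0x41 (blk 16, set 0) → L1-HIT  vc=[]
3: 0x4c (blk 19, set 3) → MISS  vc=[11]
4: 0x60 (blk 24, set 0) → MISS  vc=[11, 16]
5: 0x4f (blk 19, set 3) → L1-HIT  vc=[11, 16]
6: 0x2d (blk 11, set 3) → VC-HIT  vc=[19, 16]
7: 0x2e (blk 11, set 3) → L1-HIT  vc=[19, 16]
8: 0x2c (blk 11, set 3) → L1-HIT  vc=[19, 16]
9: 0x23 (blk 8, set 0) → MISS  vc=[19, 16, 24]
10: 0x42 (blk 16, set 0) → VC-HIT  vc=[19, 8, 24]
11: 0x62 (blk 24, set 0) → VC-HIT  vc=[19, 8, 16]
12: 0x4e (blk 19, set 3) → VC-HIT  vc=[11, 8, 16]
13: 0x21 (blk 8, set 0) → VC-HIT  vc=[11, 24, 16]
14: 0x21 (blk 8, set 0) → L1-HIT  vc=[11, 24, 16]
15: 0x2f (blk 11, set 3) → VC-HIT  vc=[19, 24, 16]

OUTCOME = VC-HIT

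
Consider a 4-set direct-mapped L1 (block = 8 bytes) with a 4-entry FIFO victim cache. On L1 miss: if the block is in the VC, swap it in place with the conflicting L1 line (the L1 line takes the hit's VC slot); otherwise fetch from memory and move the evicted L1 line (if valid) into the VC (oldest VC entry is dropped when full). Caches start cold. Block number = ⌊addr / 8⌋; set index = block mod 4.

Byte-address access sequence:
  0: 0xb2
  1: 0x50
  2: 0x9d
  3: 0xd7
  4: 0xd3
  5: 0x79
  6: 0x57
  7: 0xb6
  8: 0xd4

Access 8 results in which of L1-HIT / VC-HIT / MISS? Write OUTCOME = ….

OUTCOME = VC-HIT

#0 0xb2→b22/s2 MISS; vc=[]
#1 0x50→b10/s2 MISS; vc=[22]
#2 0x9d→b19/s3 MISS; vc=[22]
#3 0xd7→b26/s2 MISS; vc=[22,10]
#4 0xd3→b26/s2 L1-HIT; vc=[22,10]
#5 0x79→b15/s3 MISS; vc=[22,10,19]
#6 0x57→b10/s2 VC-HIT; vc=[22,26,19]
#7 0xb6→b22/s2 VC-HIT; vc=[10,26,19]
#8 0xd4→b26/s2 VC-HIT; vc=[10,22,19]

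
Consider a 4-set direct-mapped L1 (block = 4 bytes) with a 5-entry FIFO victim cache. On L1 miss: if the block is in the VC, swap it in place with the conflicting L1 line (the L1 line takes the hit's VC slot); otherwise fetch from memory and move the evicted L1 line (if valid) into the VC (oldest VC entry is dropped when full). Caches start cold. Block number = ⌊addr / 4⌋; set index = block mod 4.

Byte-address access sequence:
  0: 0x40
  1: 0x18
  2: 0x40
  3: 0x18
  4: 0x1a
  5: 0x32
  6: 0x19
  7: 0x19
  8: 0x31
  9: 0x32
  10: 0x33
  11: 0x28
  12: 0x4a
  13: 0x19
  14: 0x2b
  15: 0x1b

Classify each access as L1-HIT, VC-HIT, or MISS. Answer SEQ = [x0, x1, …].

#0 0x40→b16/s0 MISS; vc=[]
#1 0x18→b6/s2 MISS; vc=[]
#2 0x40→b16/s0 L1-HIT; vc=[]
#3 0x18→b6/s2 L1-HIT; vc=[]
#4 0x1a→b6/s2 L1-HIT; vc=[]
#5 0x32→b12/s0 MISS; vc=[16]
#6 0x19→b6/s2 L1-HIT; vc=[16]
#7 0x19→b6/s2 L1-HIT; vc=[16]
#8 0x31→b12/s0 L1-HIT; vc=[16]
#9 0x32→b12/s0 L1-HIT; vc=[16]
#10 0x33→b12/s0 L1-HIT; vc=[16]
#11 0x28→b10/s2 MISS; vc=[16,6]
#12 0x4a→b18/s2 MISS; vc=[16,6,10]
#13 0x19→b6/s2 VC-HIT; vc=[16,18,10]
#14 0x2b→b10/s2 VC-HIT; vc=[16,18,6]
#15 0x1b→b6/s2 VC-HIT; vc=[16,18,10]

SEQ = [MISS, MISS, L1-HIT, L1-HIT, L1-HIT, MISS, L1-HIT, L1-HIT, L1-HIT, L1-HIT, L1-HIT, MISS, MISS, VC-HIT, VC-HIT, VC-HIT]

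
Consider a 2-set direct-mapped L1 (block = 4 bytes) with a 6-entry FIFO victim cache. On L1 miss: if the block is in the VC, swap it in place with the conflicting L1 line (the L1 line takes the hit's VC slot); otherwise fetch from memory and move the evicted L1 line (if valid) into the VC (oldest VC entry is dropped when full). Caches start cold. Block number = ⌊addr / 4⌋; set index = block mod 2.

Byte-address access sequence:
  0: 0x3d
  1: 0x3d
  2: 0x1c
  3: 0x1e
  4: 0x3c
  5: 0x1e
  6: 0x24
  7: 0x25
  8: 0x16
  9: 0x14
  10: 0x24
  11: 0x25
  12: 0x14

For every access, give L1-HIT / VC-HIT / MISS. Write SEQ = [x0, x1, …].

SEQ = [MISS, L1-HIT, MISS, L1-HIT, VC-HIT, VC-HIT, MISS, L1-HIT, MISS, L1-HIT, VC-HIT, L1-HIT, VC-HIT]

  [0] addr=0x3d blk=15 s=1: MISS | VC []
  [1] addr=0x3d blk=15 s=1: L1-HIT | VC []
  [2] addr=0x1c blk=7 s=1: MISS | VC [15]
  [3] addr=0x1e blk=7 s=1: L1-HIT | VC [15]
  [4] addr=0x3c blk=15 s=1: VC-HIT | VC [7]
  [5] addr=0x1e blk=7 s=1: VC-HIT | VC [15]
  [6] addr=0x24 blk=9 s=1: MISS | VC [15, 7]
  [7] addr=0x25 blk=9 s=1: L1-HIT | VC [15, 7]
  [8] addr=0x16 blk=5 s=1: MISS | VC [15, 7, 9]
  [9] addr=0x14 blk=5 s=1: L1-HIT | VC [15, 7, 9]
  [10] addr=0x24 blk=9 s=1: VC-HIT | VC [15, 7, 5]
  [11] addr=0x25 blk=9 s=1: L1-HIT | VC [15, 7, 5]
  [12] addr=0x14 blk=5 s=1: VC-HIT | VC [15, 7, 9]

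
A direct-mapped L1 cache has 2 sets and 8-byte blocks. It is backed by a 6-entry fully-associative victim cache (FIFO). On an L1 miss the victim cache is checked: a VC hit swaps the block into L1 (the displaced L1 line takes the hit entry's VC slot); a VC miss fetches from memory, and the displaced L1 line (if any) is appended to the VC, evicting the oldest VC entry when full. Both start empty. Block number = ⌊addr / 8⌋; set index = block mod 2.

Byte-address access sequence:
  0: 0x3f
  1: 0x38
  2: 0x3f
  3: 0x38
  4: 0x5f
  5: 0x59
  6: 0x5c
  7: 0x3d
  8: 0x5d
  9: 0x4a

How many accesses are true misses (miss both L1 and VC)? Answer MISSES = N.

#0 0x3f→b7/s1 MISS; vc=[]
#1 0x38→b7/s1 L1-HIT; vc=[]
#2 0x3f→b7/s1 L1-HIT; vc=[]
#3 0x38→b7/s1 L1-HIT; vc=[]
#4 0x5f→b11/s1 MISS; vc=[7]
#5 0x59→b11/s1 L1-HIT; vc=[7]
#6 0x5c→b11/s1 L1-HIT; vc=[7]
#7 0x3d→b7/s1 VC-HIT; vc=[11]
#8 0x5d→b11/s1 VC-HIT; vc=[7]
#9 0x4a→b9/s1 MISS; vc=[7,11]

MISSES = 3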